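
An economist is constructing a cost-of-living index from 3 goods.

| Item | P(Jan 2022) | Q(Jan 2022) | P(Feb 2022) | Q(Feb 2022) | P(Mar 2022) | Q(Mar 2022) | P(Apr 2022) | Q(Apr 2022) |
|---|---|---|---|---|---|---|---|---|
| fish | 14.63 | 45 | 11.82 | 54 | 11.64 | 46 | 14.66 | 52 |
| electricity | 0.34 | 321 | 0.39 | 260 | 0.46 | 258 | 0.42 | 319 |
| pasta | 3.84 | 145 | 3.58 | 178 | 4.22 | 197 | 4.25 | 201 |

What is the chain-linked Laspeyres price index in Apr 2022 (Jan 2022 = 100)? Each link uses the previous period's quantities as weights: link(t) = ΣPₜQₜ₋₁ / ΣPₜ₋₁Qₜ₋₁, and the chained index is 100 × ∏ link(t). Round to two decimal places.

105.47

Link Jan 2022→Feb 2022:
ΣP(Feb 2022)Q(Jan 2022) = 11.82×45 + 0.39×321 + 3.58×145 = 531.9 + 125.19 + 519.1 = 1176.19
ΣP(Jan 2022)Q(Jan 2022) = 14.63×45 + 0.34×321 + 3.84×145 = 658.35 + 109.14 + 556.8 = 1324.29
link = 1176.19/1324.29 = 0.888166
Link Feb 2022→Mar 2022:
ΣP(Mar 2022)Q(Feb 2022) = 11.64×54 + 0.46×260 + 4.22×178 = 628.56 + 119.6 + 751.16 = 1499.32
ΣP(Feb 2022)Q(Feb 2022) = 11.82×54 + 0.39×260 + 3.58×178 = 638.28 + 101.4 + 637.24 = 1376.92
link = 1499.32/1376.92 = 1.088894
Link Mar 2022→Apr 2022:
ΣP(Apr 2022)Q(Mar 2022) = 14.66×46 + 0.42×258 + 4.25×197 = 674.36 + 108.36 + 837.25 = 1619.97
ΣP(Mar 2022)Q(Mar 2022) = 11.64×46 + 0.46×258 + 4.22×197 = 535.44 + 118.68 + 831.34 = 1485.46
link = 1619.97/1485.46 = 1.090551
Chained index = 100 × 0.888166 × 1.088894 × 1.090551 = 105.4693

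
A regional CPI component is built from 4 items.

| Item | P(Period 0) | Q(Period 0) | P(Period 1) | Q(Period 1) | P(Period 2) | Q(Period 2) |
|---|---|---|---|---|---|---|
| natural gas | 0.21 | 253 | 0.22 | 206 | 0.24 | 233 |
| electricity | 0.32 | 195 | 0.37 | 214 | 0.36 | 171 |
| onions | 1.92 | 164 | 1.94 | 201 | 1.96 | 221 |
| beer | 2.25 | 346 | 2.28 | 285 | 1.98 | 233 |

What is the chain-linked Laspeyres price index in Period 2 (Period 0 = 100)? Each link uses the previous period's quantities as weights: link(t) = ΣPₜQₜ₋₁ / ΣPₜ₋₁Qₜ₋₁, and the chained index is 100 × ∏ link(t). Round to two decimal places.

Link Period 0→Period 1:
ΣP(Period 1)Q(Period 0) = 0.22×253 + 0.37×195 + 1.94×164 + 2.28×346 = 55.66 + 72.15 + 318.16 + 788.88 = 1234.85
ΣP(Period 0)Q(Period 0) = 0.21×253 + 0.32×195 + 1.92×164 + 2.25×346 = 53.13 + 62.4 + 314.88 + 778.5 = 1208.91
link = 1234.85/1208.91 = 1.021457
Link Period 1→Period 2:
ΣP(Period 2)Q(Period 1) = 0.24×206 + 0.36×214 + 1.96×201 + 1.98×285 = 49.44 + 77.04 + 393.96 + 564.3 = 1084.74
ΣP(Period 1)Q(Period 1) = 0.22×206 + 0.37×214 + 1.94×201 + 2.28×285 = 45.32 + 79.18 + 389.94 + 649.8 = 1164.24
link = 1084.74/1164.24 = 0.931715
Chained index = 100 × 1.021457 × 0.931715 = 95.1707

95.17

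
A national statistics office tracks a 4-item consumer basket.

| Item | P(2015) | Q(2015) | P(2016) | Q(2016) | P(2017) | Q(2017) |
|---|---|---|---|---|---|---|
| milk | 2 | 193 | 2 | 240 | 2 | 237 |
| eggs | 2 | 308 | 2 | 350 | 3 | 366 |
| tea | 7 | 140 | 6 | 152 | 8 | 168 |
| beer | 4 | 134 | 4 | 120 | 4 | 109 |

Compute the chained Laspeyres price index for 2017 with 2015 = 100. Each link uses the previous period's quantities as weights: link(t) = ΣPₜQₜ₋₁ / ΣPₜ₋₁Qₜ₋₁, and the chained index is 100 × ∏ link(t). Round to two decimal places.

118.45

Link 2015→2016:
ΣP(2016)Q(2015) = 2×193 + 2×308 + 6×140 + 4×134 = 386 + 616 + 840 + 536 = 2378
ΣP(2015)Q(2015) = 2×193 + 2×308 + 7×140 + 4×134 = 386 + 616 + 980 + 536 = 2518
link = 2378/2518 = 0.944400
Link 2016→2017:
ΣP(2017)Q(2016) = 2×240 + 3×350 + 8×152 + 4×120 = 480 + 1050 + 1216 + 480 = 3226
ΣP(2016)Q(2016) = 2×240 + 2×350 + 6×152 + 4×120 = 480 + 700 + 912 + 480 = 2572
link = 3226/2572 = 1.254277
Chained index = 100 × 0.944400 × 1.254277 = 118.4539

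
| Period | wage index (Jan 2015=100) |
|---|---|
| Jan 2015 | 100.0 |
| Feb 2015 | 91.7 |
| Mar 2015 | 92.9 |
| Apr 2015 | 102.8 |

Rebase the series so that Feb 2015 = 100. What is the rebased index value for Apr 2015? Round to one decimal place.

112.1

Rebased(Apr 2015) = 102.8 / 91.7 × 100 = 112.1047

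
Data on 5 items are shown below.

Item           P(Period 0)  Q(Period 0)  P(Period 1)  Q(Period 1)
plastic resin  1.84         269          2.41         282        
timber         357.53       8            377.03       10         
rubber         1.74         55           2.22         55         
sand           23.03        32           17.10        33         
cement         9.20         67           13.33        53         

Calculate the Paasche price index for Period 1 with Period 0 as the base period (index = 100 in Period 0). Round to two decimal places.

107.45

Paasche price index uses current-period quantities as weights.
ΣP(Period 1)·Q(Period 1) = 2.41×282 + 377.03×10 + 2.22×55 + 17.10×33 + 13.33×53 = 679.62 + 3770.3 + 122.1 + 564.3 + 706.49 = 5842.81
ΣP(Period 0)·Q(Period 1) = 1.84×282 + 357.53×10 + 1.74×55 + 23.03×33 + 9.20×53 = 518.88 + 3575.3 + 95.7 + 759.99 + 487.6 = 5437.47
Index = 5842.81 / 5437.47 × 100 = 107.4546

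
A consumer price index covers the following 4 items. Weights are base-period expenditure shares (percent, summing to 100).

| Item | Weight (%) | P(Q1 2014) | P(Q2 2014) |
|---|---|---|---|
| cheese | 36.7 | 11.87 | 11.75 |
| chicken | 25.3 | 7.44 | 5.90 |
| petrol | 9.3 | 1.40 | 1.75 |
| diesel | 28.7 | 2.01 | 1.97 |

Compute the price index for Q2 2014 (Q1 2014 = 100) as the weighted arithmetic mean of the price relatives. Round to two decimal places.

cheese: 36.7 × (11.75/11.87) = 36.7 × 0.989890 = 36.3290
chicken: 25.3 × (5.90/7.44) = 25.3 × 0.793011 = 20.0632
petrol: 9.3 × (1.75/1.40) = 9.3 × 1.250000 = 11.6250
diesel: 28.7 × (1.97/2.01) = 28.7 × 0.980100 = 28.1289
Index = Σ wᵢ·(p₁ᵢ/p₀ᵢ) = 36.3290 + 20.0632 + 11.6250 + 28.1289 = 96.1460

96.15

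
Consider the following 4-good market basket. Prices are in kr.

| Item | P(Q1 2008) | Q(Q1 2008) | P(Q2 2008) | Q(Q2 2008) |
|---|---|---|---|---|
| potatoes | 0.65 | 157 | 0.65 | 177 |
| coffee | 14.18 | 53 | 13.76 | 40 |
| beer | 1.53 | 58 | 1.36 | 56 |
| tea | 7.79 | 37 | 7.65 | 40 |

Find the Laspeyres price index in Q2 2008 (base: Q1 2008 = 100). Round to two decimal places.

96.97

Laspeyres price index uses base-period quantities as weights.
ΣP(Q2 2008)·Q(Q1 2008) = 0.65×157 + 13.76×53 + 1.36×58 + 7.65×37 = 102.05 + 729.28 + 78.88 + 283.05 = 1193.26
ΣP(Q1 2008)·Q(Q1 2008) = 0.65×157 + 14.18×53 + 1.53×58 + 7.79×37 = 102.05 + 751.54 + 88.74 + 288.23 = 1230.56
Index = 1193.26 / 1230.56 × 100 = 96.9689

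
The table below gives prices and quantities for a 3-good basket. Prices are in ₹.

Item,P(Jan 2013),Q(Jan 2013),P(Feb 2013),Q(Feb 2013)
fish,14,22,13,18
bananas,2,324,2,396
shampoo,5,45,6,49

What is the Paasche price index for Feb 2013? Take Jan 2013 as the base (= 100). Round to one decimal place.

102.4

Paasche price index uses current-period quantities as weights.
ΣP(Feb 2013)·Q(Feb 2013) = 13×18 + 2×396 + 6×49 = 234 + 792 + 294 = 1320
ΣP(Jan 2013)·Q(Feb 2013) = 14×18 + 2×396 + 5×49 = 252 + 792 + 245 = 1289
Index = 1320 / 1289 × 100 = 102.4050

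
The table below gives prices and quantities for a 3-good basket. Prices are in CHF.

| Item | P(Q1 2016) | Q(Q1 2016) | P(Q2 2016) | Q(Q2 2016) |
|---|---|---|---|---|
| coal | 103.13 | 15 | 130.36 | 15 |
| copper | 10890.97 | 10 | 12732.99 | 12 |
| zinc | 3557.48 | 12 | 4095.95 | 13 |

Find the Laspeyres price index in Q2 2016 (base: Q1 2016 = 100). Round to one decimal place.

Laspeyres price index uses base-period quantities as weights.
ΣP(Q2 2016)·Q(Q1 2016) = 130.36×15 + 12732.99×10 + 4095.95×12 = 1955.4 + 127329.9 + 49151.4 = 178436.7
ΣP(Q1 2016)·Q(Q1 2016) = 103.13×15 + 10890.97×10 + 3557.48×12 = 1546.95 + 108909.7 + 42689.76 = 153146.41
Index = 178436.7 / 153146.41 × 100 = 116.5138

116.5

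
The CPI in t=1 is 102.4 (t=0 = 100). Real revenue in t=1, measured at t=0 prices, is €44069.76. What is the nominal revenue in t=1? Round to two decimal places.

45127.43

Nominal = Real × (Index/100) = 44069.76 × (102.4/100)
        = 44069.76 × 1.024 = 45127.4342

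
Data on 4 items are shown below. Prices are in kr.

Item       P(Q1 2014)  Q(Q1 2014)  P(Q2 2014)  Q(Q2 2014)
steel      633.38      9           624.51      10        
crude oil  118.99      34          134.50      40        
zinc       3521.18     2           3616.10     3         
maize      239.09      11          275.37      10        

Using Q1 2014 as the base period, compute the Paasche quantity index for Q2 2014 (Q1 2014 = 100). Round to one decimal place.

Paasche quantity index uses current-period prices as weights.
ΣP(Q2 2014)·Q(Q2 2014) = 624.51×10 + 134.50×40 + 3616.10×3 + 275.37×10 = 6245.1 + 5380 + 10848.3 + 2753.7 = 25227.1
ΣP(Q2 2014)·Q(Q1 2014) = 624.51×9 + 134.50×34 + 3616.10×2 + 275.37×11 = 5620.59 + 4573 + 7232.2 + 3029.07 = 20454.86
Index = 25227.1 / 20454.86 × 100 = 123.3306

123.3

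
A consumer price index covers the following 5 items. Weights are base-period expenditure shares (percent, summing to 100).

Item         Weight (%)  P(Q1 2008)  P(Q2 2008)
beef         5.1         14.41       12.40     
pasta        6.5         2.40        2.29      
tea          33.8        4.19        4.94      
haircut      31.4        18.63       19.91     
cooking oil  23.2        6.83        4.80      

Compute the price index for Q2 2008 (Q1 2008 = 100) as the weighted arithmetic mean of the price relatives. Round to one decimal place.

beef: 5.1 × (12.40/14.41) = 5.1 × 0.860514 = 4.3886
pasta: 6.5 × (2.29/2.40) = 6.5 × 0.954167 = 6.2021
tea: 33.8 × (4.94/4.19) = 33.8 × 1.178998 = 39.8501
haircut: 31.4 × (19.91/18.63) = 31.4 × 1.068706 = 33.5574
cooking oil: 23.2 × (4.80/6.83) = 23.2 × 0.702782 = 16.3045
Index = Σ wᵢ·(p₁ᵢ/p₀ᵢ) = 4.3886 + 6.2021 + 39.8501 + 33.5574 + 16.3045 = 100.3027

100.3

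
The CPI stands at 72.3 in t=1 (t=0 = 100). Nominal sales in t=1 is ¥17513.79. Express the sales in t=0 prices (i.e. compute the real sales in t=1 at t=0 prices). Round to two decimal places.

24223.78

Real = Nominal ÷ (Index/100) = 17513.79 ÷ (72.3/100)
     = 17513.79 ÷ 0.723 = 24223.7759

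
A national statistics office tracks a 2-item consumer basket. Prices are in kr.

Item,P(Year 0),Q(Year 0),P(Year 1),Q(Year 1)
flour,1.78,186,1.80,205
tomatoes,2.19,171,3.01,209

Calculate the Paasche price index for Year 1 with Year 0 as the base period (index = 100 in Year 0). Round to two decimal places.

Paasche price index uses current-period quantities as weights.
ΣP(Year 1)·Q(Year 1) = 1.80×205 + 3.01×209 = 369 + 629.09 = 998.09
ΣP(Year 0)·Q(Year 1) = 1.78×205 + 2.19×209 = 364.9 + 457.71 = 822.61
Index = 998.09 / 822.61 × 100 = 121.3321

121.33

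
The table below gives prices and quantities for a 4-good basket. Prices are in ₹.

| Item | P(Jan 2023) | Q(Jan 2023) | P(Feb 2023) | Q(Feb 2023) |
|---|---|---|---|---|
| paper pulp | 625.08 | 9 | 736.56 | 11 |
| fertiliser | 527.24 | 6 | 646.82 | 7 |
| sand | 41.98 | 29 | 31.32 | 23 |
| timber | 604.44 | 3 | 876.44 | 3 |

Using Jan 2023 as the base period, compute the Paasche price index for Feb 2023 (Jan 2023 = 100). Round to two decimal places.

119.74

Paasche price index uses current-period quantities as weights.
ΣP(Feb 2023)·Q(Feb 2023) = 736.56×11 + 646.82×7 + 31.32×23 + 876.44×3 = 8102.16 + 4527.74 + 720.36 + 2629.32 = 15979.58
ΣP(Jan 2023)·Q(Feb 2023) = 625.08×11 + 527.24×7 + 41.98×23 + 604.44×3 = 6875.88 + 3690.68 + 965.54 + 1813.32 = 13345.42
Index = 15979.58 / 13345.42 × 100 = 119.7383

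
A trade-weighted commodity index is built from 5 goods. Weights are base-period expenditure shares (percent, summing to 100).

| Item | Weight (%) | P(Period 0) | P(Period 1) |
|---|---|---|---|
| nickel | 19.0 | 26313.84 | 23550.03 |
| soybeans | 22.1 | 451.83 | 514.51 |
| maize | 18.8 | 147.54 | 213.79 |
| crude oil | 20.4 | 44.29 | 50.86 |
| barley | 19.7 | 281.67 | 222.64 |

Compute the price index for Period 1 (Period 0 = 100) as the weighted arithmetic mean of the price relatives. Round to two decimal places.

nickel: 19.0 × (23550.03/26313.84) = 19.0 × 0.894967 = 17.0044
soybeans: 22.1 × (514.51/451.83) = 22.1 × 1.138725 = 25.1658
maize: 18.8 × (213.79/147.54) = 18.8 × 1.449031 = 27.2418
crude oil: 20.4 × (50.86/44.29) = 20.4 × 1.148340 = 23.4261
barley: 19.7 × (222.64/281.67) = 19.7 × 0.790429 = 15.5714
Index = Σ wᵢ·(p₁ᵢ/p₀ᵢ) = 17.0044 + 25.1658 + 27.2418 + 23.4261 + 15.5714 = 108.4096

108.41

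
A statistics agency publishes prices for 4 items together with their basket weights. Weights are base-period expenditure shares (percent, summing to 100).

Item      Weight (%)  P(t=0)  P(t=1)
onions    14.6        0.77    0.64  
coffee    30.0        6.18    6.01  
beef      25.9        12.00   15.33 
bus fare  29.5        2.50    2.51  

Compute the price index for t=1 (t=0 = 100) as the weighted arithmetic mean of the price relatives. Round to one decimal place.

104.0

onions: 14.6 × (0.64/0.77) = 14.6 × 0.831169 = 12.1351
coffee: 30.0 × (6.01/6.18) = 30.0 × 0.972492 = 29.1748
beef: 25.9 × (15.33/12.00) = 25.9 × 1.277500 = 33.0872
bus fare: 29.5 × (2.51/2.50) = 29.5 × 1.004000 = 29.6180
Index = Σ wᵢ·(p₁ᵢ/p₀ᵢ) = 12.1351 + 29.1748 + 33.0872 + 29.6180 = 104.0151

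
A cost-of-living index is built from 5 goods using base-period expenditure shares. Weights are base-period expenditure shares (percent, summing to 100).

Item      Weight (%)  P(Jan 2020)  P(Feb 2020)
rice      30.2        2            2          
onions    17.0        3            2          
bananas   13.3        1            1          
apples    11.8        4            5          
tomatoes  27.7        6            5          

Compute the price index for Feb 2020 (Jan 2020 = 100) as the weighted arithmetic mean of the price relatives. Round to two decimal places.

rice: 30.2 × (2/2) = 30.2 × 1.000000 = 30.2000
onions: 17.0 × (2/3) = 17.0 × 0.666667 = 11.3333
bananas: 13.3 × (1/1) = 13.3 × 1.000000 = 13.3000
apples: 11.8 × (5/4) = 11.8 × 1.250000 = 14.7500
tomatoes: 27.7 × (5/6) = 27.7 × 0.833333 = 23.0833
Index = Σ wᵢ·(p₁ᵢ/p₀ᵢ) = 30.2000 + 11.3333 + 13.3000 + 14.7500 + 23.0833 = 92.6667

92.67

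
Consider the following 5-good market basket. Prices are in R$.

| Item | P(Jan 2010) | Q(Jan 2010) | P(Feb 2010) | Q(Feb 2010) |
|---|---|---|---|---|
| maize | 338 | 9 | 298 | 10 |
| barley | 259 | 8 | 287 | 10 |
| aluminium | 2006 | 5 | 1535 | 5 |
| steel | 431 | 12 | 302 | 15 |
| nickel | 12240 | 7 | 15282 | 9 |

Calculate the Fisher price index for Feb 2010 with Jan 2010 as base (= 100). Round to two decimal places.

Laspeyres component (base-period weights):
ΣP(Feb 2010)Q(Jan 2010) = 298×9 + 287×8 + 1535×5 + 302×12 + 15282×7 = 2682 + 2296 + 7675 + 3624 + 106974 = 123251
ΣP(Jan 2010)Q(Jan 2010) = 338×9 + 259×8 + 2006×5 + 431×12 + 12240×7 = 3042 + 2072 + 10030 + 5172 + 85680 = 105996
L = 123251 / 105996 × 100 = 116.2789
Paasche component (current-period weights):
ΣP(Feb 2010)Q(Feb 2010) = 298×10 + 287×10 + 1535×5 + 302×15 + 15282×9 = 2980 + 2870 + 7675 + 4530 + 137538 = 155593
ΣP(Jan 2010)Q(Feb 2010) = 338×10 + 259×10 + 2006×5 + 431×15 + 12240×9 = 3380 + 2590 + 10030 + 6465 + 110160 = 132625
P = 155593 / 132625 × 100 = 117.3180
Fisher = √(L × P) = √(116.2789 × 117.3180) = 116.7973

116.80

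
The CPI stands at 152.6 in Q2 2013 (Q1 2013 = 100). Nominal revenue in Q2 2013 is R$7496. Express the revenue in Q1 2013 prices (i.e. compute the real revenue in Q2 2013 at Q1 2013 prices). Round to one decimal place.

4912.2

Real = Nominal ÷ (Index/100) = 7496 ÷ (152.6/100)
     = 7496 ÷ 1.526 = 4912.1887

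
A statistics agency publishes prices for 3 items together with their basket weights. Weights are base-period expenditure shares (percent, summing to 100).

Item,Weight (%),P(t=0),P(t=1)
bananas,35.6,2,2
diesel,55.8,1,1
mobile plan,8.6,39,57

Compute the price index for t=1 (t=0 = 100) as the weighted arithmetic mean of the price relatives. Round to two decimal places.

103.97

bananas: 35.6 × (2/2) = 35.6 × 1.000000 = 35.6000
diesel: 55.8 × (1/1) = 55.8 × 1.000000 = 55.8000
mobile plan: 8.6 × (57/39) = 8.6 × 1.461538 = 12.5692
Index = Σ wᵢ·(p₁ᵢ/p₀ᵢ) = 35.6000 + 55.8000 + 12.5692 = 103.9692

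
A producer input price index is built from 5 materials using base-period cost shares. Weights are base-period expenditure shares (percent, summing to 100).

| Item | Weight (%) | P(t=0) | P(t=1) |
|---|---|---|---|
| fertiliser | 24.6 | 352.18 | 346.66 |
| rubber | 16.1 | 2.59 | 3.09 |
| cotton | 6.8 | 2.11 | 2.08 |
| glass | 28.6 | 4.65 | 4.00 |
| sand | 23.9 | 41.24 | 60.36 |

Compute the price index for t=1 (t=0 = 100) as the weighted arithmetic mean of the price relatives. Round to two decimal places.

109.71

fertiliser: 24.6 × (346.66/352.18) = 24.6 × 0.984326 = 24.2144
rubber: 16.1 × (3.09/2.59) = 16.1 × 1.193050 = 19.2081
cotton: 6.8 × (2.08/2.11) = 6.8 × 0.985782 = 6.7033
glass: 28.6 × (4.00/4.65) = 28.6 × 0.860215 = 24.6022
sand: 23.9 × (60.36/41.24) = 23.9 × 1.463628 = 34.9807
Index = Σ wᵢ·(p₁ᵢ/p₀ᵢ) = 24.2144 + 19.2081 + 6.7033 + 24.6022 + 34.9807 = 109.7087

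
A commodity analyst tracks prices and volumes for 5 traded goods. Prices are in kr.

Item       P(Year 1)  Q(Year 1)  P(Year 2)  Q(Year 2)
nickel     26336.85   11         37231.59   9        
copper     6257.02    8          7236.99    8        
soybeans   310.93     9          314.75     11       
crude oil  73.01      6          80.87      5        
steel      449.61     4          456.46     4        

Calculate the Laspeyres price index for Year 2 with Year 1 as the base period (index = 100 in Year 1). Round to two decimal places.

137.06

Laspeyres price index uses base-period quantities as weights.
ΣP(Year 2)·Q(Year 1) = 37231.59×11 + 7236.99×8 + 314.75×9 + 80.87×6 + 456.46×4 = 409547.49 + 57895.92 + 2832.75 + 485.22 + 1825.84 = 472587.22
ΣP(Year 1)·Q(Year 1) = 26336.85×11 + 6257.02×8 + 310.93×9 + 73.01×6 + 449.61×4 = 289705.35 + 50056.16 + 2798.37 + 438.06 + 1798.44 = 344796.38
Index = 472587.22 / 344796.38 × 100 = 137.0627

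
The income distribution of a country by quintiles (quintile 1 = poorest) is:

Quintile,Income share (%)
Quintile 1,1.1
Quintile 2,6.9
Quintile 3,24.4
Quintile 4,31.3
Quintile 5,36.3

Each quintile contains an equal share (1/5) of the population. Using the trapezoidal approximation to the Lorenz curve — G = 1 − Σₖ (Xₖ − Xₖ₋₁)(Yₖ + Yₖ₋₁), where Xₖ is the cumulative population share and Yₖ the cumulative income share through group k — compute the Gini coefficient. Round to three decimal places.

Cumulative income shares Yₖ: 0.0110, 0.0800, 0.3240, 0.6370, 1.0000
Σ (Xₖ−Xₖ₋₁)(Yₖ+Yₖ₋₁) = (1/5)(0.0110+0.0000) + (1/5)(0.0800+0.0110) + (1/5)(0.3240+0.0800) + (1/5)(0.6370+0.3240) + (1/5)(1.0000+0.6370)
  = 0.0022 + 0.0182 + 0.0808 + 0.1922 + 0.3274 = 0.6208
G = 1 − 0.6208 = 0.3792

0.379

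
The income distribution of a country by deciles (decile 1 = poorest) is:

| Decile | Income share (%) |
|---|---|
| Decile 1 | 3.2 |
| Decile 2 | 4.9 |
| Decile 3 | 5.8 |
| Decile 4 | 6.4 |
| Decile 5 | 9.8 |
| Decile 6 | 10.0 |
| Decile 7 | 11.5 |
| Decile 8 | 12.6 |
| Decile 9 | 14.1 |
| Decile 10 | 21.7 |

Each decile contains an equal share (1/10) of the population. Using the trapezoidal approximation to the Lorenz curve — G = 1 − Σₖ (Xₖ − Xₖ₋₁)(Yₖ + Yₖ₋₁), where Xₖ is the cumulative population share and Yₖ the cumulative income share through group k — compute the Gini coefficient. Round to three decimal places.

Cumulative income shares Yₖ: 0.0320, 0.0810, 0.1390, 0.2030, 0.3010, 0.4010, 0.5160, 0.6420, 0.7830, 1.0000
Σ (Xₖ−Xₖ₋₁)(Yₖ+Yₖ₋₁) = (1/10)(0.0320+0.0000) + (1/10)(0.0810+0.0320) + (1/10)(0.1390+0.0810) + (1/10)(0.2030+0.1390) + (1/10)(0.3010+0.2030) + (1/10)(0.4010+0.3010) + (1/10)(0.5160+0.4010) + (1/10)(0.6420+0.5160) + (1/10)(0.7830+0.6420) + (1/10)(1.0000+0.7830)
  = 0.0032 + 0.0113 + 0.0220 + 0.0342 + 0.0504 + 0.0702 + 0.0917 + 0.1158 + 0.1425 + 0.1783 = 0.7196
G = 1 − 0.7196 = 0.2804

0.280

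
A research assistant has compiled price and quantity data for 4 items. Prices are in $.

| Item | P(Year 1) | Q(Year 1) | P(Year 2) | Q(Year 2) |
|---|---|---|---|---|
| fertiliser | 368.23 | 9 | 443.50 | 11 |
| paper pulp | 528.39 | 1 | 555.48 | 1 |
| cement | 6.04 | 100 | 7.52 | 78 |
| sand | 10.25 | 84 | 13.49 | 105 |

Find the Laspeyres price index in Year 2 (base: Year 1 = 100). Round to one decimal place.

121.2

Laspeyres price index uses base-period quantities as weights.
ΣP(Year 2)·Q(Year 1) = 443.50×9 + 555.48×1 + 7.52×100 + 13.49×84 = 3991.5 + 555.48 + 752 + 1133.16 = 6432.14
ΣP(Year 1)·Q(Year 1) = 368.23×9 + 528.39×1 + 6.04×100 + 10.25×84 = 3314.07 + 528.39 + 604 + 861 = 5307.46
Index = 6432.14 / 5307.46 × 100 = 121.1906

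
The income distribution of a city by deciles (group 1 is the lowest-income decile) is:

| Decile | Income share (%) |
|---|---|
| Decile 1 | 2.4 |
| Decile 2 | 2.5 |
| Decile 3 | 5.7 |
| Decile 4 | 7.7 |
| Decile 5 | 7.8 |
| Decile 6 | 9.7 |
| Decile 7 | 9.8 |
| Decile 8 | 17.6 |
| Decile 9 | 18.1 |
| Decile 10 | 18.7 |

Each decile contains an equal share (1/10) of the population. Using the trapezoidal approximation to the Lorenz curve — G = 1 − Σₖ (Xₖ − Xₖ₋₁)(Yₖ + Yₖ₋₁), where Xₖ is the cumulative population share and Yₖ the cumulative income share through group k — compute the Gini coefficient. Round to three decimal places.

0.324

Cumulative income shares Yₖ: 0.0240, 0.0490, 0.1060, 0.1830, 0.2610, 0.3580, 0.4560, 0.6320, 0.8130, 1.0000
Σ (Xₖ−Xₖ₋₁)(Yₖ+Yₖ₋₁) = (1/10)(0.0240+0.0000) + (1/10)(0.0490+0.0240) + (1/10)(0.1060+0.0490) + (1/10)(0.1830+0.1060) + (1/10)(0.2610+0.1830) + (1/10)(0.3580+0.2610) + (1/10)(0.4560+0.3580) + (1/10)(0.6320+0.4560) + (1/10)(0.8130+0.6320) + (1/10)(1.0000+0.8130)
  = 0.0024 + 0.0073 + 0.0155 + 0.0289 + 0.0444 + 0.0619 + 0.0814 + 0.1088 + 0.1445 + 0.1813 = 0.6764
G = 1 − 0.6764 = 0.3236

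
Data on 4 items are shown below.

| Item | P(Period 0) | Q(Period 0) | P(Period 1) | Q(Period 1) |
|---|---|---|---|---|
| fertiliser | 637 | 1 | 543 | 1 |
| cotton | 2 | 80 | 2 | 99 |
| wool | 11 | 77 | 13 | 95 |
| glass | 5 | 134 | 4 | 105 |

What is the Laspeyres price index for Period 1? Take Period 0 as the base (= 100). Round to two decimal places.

Laspeyres price index uses base-period quantities as weights.
ΣP(Period 1)·Q(Period 0) = 543×1 + 2×80 + 13×77 + 4×134 = 543 + 160 + 1001 + 536 = 2240
ΣP(Period 0)·Q(Period 0) = 637×1 + 2×80 + 11×77 + 5×134 = 637 + 160 + 847 + 670 = 2314
Index = 2240 / 2314 × 100 = 96.8021

96.80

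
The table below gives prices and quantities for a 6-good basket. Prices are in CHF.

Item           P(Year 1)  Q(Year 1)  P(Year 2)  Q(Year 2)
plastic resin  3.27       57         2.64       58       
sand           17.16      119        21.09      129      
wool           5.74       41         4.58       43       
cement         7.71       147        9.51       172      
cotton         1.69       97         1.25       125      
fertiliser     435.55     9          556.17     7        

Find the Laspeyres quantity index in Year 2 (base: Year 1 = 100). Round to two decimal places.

94.21

Laspeyres quantity index uses base-period prices as weights.
ΣP(Year 1)·Q(Year 2) = 3.27×58 + 17.16×129 + 5.74×43 + 7.71×172 + 1.69×125 + 435.55×7 = 189.66 + 2213.64 + 246.82 + 1326.12 + 211.25 + 3048.85 = 7236.34
ΣP(Year 1)·Q(Year 1) = 3.27×57 + 17.16×119 + 5.74×41 + 7.71×147 + 1.69×97 + 435.55×9 = 186.39 + 2042.04 + 235.34 + 1133.37 + 163.93 + 3919.95 = 7681.02
Index = 7236.34 / 7681.02 × 100 = 94.2107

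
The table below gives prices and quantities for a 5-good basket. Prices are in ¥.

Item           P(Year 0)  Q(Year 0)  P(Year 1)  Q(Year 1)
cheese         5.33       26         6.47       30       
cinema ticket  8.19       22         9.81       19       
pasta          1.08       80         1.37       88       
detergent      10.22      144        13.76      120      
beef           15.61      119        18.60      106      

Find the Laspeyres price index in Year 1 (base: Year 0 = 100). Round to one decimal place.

Laspeyres price index uses base-period quantities as weights.
ΣP(Year 1)·Q(Year 0) = 6.47×26 + 9.81×22 + 1.37×80 + 13.76×144 + 18.60×119 = 168.22 + 215.82 + 109.6 + 1981.44 + 2213.4 = 4688.48
ΣP(Year 0)·Q(Year 0) = 5.33×26 + 8.19×22 + 1.08×80 + 10.22×144 + 15.61×119 = 138.58 + 180.18 + 86.4 + 1471.68 + 1857.59 = 3734.43
Index = 4688.48 / 3734.43 × 100 = 125.5474

125.5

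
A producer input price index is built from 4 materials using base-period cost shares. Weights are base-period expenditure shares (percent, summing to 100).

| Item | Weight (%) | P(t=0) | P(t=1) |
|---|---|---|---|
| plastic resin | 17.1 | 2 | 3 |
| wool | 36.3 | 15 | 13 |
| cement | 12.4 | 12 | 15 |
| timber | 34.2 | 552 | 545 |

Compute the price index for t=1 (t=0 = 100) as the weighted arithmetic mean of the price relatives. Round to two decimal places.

106.38

plastic resin: 17.1 × (3/2) = 17.1 × 1.500000 = 25.6500
wool: 36.3 × (13/15) = 36.3 × 0.866667 = 31.4600
cement: 12.4 × (15/12) = 12.4 × 1.250000 = 15.5000
timber: 34.2 × (545/552) = 34.2 × 0.987319 = 33.7663
Index = Σ wᵢ·(p₁ᵢ/p₀ᵢ) = 25.6500 + 31.4600 + 15.5000 + 33.7663 = 106.3763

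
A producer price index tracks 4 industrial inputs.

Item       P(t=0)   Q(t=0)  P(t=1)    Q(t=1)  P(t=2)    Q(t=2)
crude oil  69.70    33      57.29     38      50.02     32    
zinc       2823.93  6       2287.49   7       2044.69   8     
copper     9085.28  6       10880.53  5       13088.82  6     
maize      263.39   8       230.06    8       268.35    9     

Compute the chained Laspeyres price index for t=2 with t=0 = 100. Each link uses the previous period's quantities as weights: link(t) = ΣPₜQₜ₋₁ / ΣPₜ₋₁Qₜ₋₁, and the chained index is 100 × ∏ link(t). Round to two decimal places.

Link t=0→t=1:
ΣP(t=1)Q(t=0) = 57.29×33 + 2287.49×6 + 10880.53×6 + 230.06×8 = 1890.57 + 13724.94 + 65283.18 + 1840.48 = 82739.17
ΣP(t=0)Q(t=0) = 69.70×33 + 2823.93×6 + 9085.28×6 + 263.39×8 = 2300.1 + 16943.58 + 54511.68 + 2107.12 = 75862.48
link = 82739.17/75862.48 = 1.090647
Link t=1→t=2:
ΣP(t=2)Q(t=1) = 50.02×38 + 2044.69×7 + 13088.82×5 + 268.35×8 = 1900.76 + 14312.83 + 65444.1 + 2146.8 = 83804.49
ΣP(t=1)Q(t=1) = 57.29×38 + 2287.49×7 + 10880.53×5 + 230.06×8 = 2177.02 + 16012.43 + 54402.65 + 1840.48 = 74432.58
link = 83804.49/74432.58 = 1.125911
Chained index = 100 × 1.090647 × 1.125911 = 122.7972

122.80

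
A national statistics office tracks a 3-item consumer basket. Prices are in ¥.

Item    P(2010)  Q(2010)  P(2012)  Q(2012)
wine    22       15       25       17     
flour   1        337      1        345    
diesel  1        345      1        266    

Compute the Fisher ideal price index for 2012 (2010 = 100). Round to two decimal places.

Laspeyres component (base-period weights):
ΣP(2012)Q(2010) = 25×15 + 1×337 + 1×345 = 375 + 337 + 345 = 1057
ΣP(2010)Q(2010) = 22×15 + 1×337 + 1×345 = 330 + 337 + 345 = 1012
L = 1057 / 1012 × 100 = 104.4466
Paasche component (current-period weights):
ΣP(2012)Q(2012) = 25×17 + 1×345 + 1×266 = 425 + 345 + 266 = 1036
ΣP(2010)Q(2012) = 22×17 + 1×345 + 1×266 = 374 + 345 + 266 = 985
P = 1036 / 985 × 100 = 105.1777
Fisher = √(L × P) = √(104.4466 × 105.1777) = 104.8115

104.81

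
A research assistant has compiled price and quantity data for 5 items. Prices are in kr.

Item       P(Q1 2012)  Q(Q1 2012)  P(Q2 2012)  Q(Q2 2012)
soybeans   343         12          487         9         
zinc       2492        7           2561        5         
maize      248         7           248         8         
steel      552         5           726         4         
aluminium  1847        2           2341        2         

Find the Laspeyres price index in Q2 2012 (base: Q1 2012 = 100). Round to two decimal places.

113.68

Laspeyres price index uses base-period quantities as weights.
ΣP(Q2 2012)·Q(Q1 2012) = 487×12 + 2561×7 + 248×7 + 726×5 + 2341×2 = 5844 + 17927 + 1736 + 3630 + 4682 = 33819
ΣP(Q1 2012)·Q(Q1 2012) = 343×12 + 2492×7 + 248×7 + 552×5 + 1847×2 = 4116 + 17444 + 1736 + 2760 + 3694 = 29750
Index = 33819 / 29750 × 100 = 113.6773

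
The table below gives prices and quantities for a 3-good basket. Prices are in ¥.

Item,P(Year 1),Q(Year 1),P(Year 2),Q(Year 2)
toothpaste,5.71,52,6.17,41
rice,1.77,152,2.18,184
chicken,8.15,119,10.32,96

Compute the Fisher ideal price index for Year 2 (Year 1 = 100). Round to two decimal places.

Laspeyres component (base-period weights):
ΣP(Year 2)Q(Year 1) = 6.17×52 + 2.18×152 + 10.32×119 = 320.84 + 331.36 + 1228.08 = 1880.28
ΣP(Year 1)Q(Year 1) = 5.71×52 + 1.77×152 + 8.15×119 = 296.92 + 269.04 + 969.85 = 1535.81
L = 1880.28 / 1535.81 × 100 = 122.4292
Paasche component (current-period weights):
ΣP(Year 2)Q(Year 2) = 6.17×41 + 2.18×184 + 10.32×96 = 252.97 + 401.12 + 990.72 = 1644.81
ΣP(Year 1)Q(Year 2) = 5.71×41 + 1.77×184 + 8.15×96 = 234.11 + 325.68 + 782.4 = 1342.19
P = 1644.81 / 1342.19 × 100 = 122.5467
Fisher = √(L × P) = √(122.4292 × 122.5467) = 122.4880

122.49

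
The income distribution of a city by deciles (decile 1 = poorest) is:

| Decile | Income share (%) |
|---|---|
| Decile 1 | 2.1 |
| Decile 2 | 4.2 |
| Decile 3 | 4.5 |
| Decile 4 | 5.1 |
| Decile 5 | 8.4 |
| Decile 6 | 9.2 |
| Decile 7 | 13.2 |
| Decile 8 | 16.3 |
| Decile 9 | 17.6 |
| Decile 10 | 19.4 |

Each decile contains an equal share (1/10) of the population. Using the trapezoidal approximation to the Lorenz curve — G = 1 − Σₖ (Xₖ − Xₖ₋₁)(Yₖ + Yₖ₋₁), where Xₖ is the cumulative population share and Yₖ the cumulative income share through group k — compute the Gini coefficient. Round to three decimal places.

Cumulative income shares Yₖ: 0.0210, 0.0630, 0.1080, 0.1590, 0.2430, 0.3350, 0.4670, 0.6300, 0.8060, 1.0000
Σ (Xₖ−Xₖ₋₁)(Yₖ+Yₖ₋₁) = (1/10)(0.0210+0.0000) + (1/10)(0.0630+0.0210) + (1/10)(0.1080+0.0630) + (1/10)(0.1590+0.1080) + (1/10)(0.2430+0.1590) + (1/10)(0.3350+0.2430) + (1/10)(0.4670+0.3350) + (1/10)(0.6300+0.4670) + (1/10)(0.8060+0.6300) + (1/10)(1.0000+0.8060)
  = 0.0021 + 0.0084 + 0.0171 + 0.0267 + 0.0402 + 0.0578 + 0.0802 + 0.1097 + 0.1436 + 0.1806 = 0.6664
G = 1 − 0.6664 = 0.3336

0.334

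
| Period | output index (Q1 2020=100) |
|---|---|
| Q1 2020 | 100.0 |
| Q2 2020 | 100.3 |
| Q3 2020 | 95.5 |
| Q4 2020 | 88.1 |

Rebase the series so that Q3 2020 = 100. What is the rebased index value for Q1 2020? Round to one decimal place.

104.7

Rebased(Q1 2020) = 100.0 / 95.5 × 100 = 104.7120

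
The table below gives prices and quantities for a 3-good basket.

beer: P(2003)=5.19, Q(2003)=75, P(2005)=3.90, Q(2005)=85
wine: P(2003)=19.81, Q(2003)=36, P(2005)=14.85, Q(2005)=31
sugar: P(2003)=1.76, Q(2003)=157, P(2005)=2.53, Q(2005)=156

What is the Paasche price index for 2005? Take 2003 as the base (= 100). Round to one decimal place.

89.2

Paasche price index uses current-period quantities as weights.
ΣP(2005)·Q(2005) = 3.90×85 + 14.85×31 + 2.53×156 = 331.5 + 460.35 + 394.68 = 1186.53
ΣP(2003)·Q(2005) = 5.19×85 + 19.81×31 + 1.76×156 = 441.15 + 614.11 + 274.56 = 1329.82
Index = 1186.53 / 1329.82 × 100 = 89.2249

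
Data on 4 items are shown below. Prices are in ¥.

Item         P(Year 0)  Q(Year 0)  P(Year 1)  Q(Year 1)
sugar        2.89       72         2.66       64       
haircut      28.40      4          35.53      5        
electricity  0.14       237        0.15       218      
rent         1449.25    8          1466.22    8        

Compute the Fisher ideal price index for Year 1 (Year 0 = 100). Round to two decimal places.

Laspeyres component (base-period weights):
ΣP(Year 1)Q(Year 0) = 2.66×72 + 35.53×4 + 0.15×237 + 1466.22×8 = 191.52 + 142.12 + 35.55 + 11729.76 = 12098.95
ΣP(Year 0)Q(Year 0) = 2.89×72 + 28.40×4 + 0.14×237 + 1449.25×8 = 208.08 + 113.6 + 33.18 + 11594 = 11948.86
L = 12098.95 / 11948.86 × 100 = 101.2561
Paasche component (current-period weights):
ΣP(Year 1)Q(Year 1) = 2.66×64 + 35.53×5 + 0.15×218 + 1466.22×8 = 170.24 + 177.65 + 32.7 + 11729.76 = 12110.35
ΣP(Year 0)Q(Year 1) = 2.89×64 + 28.40×5 + 0.14×218 + 1449.25×8 = 184.96 + 142 + 30.52 + 11594 = 11951.48
P = 12110.35 / 11951.48 × 100 = 101.3293
Fisher = √(L × P) = √(101.2561 × 101.3293) = 101.2927

101.29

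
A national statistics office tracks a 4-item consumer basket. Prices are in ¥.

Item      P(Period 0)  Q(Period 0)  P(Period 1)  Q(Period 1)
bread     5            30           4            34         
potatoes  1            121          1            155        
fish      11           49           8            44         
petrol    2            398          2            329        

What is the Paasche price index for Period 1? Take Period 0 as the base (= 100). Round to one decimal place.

88.7

Paasche price index uses current-period quantities as weights.
ΣP(Period 1)·Q(Period 1) = 4×34 + 1×155 + 8×44 + 2×329 = 136 + 155 + 352 + 658 = 1301
ΣP(Period 0)·Q(Period 1) = 5×34 + 1×155 + 11×44 + 2×329 = 170 + 155 + 484 + 658 = 1467
Index = 1301 / 1467 × 100 = 88.6844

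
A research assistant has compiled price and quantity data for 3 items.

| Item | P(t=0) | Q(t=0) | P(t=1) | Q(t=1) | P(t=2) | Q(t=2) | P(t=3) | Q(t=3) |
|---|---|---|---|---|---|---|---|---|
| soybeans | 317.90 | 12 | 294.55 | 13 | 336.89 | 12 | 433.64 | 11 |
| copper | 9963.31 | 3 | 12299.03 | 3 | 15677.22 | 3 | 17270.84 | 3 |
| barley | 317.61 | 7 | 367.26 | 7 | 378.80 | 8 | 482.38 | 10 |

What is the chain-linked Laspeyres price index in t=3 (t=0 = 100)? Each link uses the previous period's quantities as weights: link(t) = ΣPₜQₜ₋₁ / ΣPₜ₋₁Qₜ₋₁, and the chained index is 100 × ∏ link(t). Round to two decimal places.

168.15

Link t=0→t=1:
ΣP(t=1)Q(t=0) = 294.55×12 + 12299.03×3 + 367.26×7 = 3534.6 + 36897.09 + 2570.82 = 43002.51
ΣP(t=0)Q(t=0) = 317.90×12 + 9963.31×3 + 317.61×7 = 3814.8 + 29889.93 + 2223.27 = 35928
link = 43002.51/35928 = 1.196908
Link t=1→t=2:
ΣP(t=2)Q(t=1) = 336.89×13 + 15677.22×3 + 378.80×7 = 4379.57 + 47031.66 + 2651.6 = 54062.83
ΣP(t=1)Q(t=1) = 294.55×13 + 12299.03×3 + 367.26×7 = 3829.15 + 36897.09 + 2570.82 = 43297.06
link = 54062.83/43297.06 = 1.248649
Link t=2→t=3:
ΣP(t=3)Q(t=2) = 433.64×12 + 17270.84×3 + 482.38×8 = 5203.68 + 51812.52 + 3859.04 = 60875.24
ΣP(t=2)Q(t=2) = 336.89×12 + 15677.22×3 + 378.80×8 = 4042.68 + 47031.66 + 3030.4 = 54104.74
link = 60875.24/54104.74 = 1.125137
Chained index = 100 × 1.196908 × 1.248649 × 1.125137 = 168.1537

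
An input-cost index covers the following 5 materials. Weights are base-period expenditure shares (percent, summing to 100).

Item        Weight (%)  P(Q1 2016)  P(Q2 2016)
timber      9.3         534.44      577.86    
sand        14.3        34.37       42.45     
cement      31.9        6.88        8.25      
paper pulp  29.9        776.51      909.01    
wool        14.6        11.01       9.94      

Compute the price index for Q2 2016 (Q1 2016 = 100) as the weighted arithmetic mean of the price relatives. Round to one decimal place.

timber: 9.3 × (577.86/534.44) = 9.3 × 1.081244 = 10.0556
sand: 14.3 × (42.45/34.37) = 14.3 × 1.235089 = 17.6618
cement: 31.9 × (8.25/6.88) = 31.9 × 1.199128 = 38.2522
paper pulp: 29.9 × (909.01/776.51) = 29.9 × 1.170635 = 35.0020
wool: 14.6 × (9.94/11.01) = 14.6 × 0.902816 = 13.1811
Index = Σ wᵢ·(p₁ᵢ/p₀ᵢ) = 10.0556 + 17.6618 + 38.2522 + 35.0020 + 13.1811 = 114.1526

114.2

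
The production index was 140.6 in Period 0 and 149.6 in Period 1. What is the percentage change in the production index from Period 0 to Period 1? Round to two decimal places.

6.40%

Change = (149.6 − 140.6) / 140.6 × 100
       = 9.0 / 140.6 × 100 = 6.4011%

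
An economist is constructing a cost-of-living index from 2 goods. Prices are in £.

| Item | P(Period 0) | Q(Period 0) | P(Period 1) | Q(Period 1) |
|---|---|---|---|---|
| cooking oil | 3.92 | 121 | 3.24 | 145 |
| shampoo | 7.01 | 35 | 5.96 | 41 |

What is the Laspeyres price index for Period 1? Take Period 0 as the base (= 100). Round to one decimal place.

Laspeyres price index uses base-period quantities as weights.
ΣP(Period 1)·Q(Period 0) = 3.24×121 + 5.96×35 = 392.04 + 208.6 = 600.64
ΣP(Period 0)·Q(Period 0) = 3.92×121 + 7.01×35 = 474.32 + 245.35 = 719.67
Index = 600.64 / 719.67 × 100 = 83.4605

83.5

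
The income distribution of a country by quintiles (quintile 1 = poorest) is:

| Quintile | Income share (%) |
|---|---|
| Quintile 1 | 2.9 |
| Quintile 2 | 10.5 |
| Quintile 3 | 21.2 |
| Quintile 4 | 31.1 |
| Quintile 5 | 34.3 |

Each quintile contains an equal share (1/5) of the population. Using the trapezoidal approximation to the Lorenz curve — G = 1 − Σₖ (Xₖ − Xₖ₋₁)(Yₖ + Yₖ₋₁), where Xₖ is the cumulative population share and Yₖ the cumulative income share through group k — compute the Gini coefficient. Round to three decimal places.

0.334

Cumulative income shares Yₖ: 0.0290, 0.1340, 0.3460, 0.6570, 1.0000
Σ (Xₖ−Xₖ₋₁)(Yₖ+Yₖ₋₁) = (1/5)(0.0290+0.0000) + (1/5)(0.1340+0.0290) + (1/5)(0.3460+0.1340) + (1/5)(0.6570+0.3460) + (1/5)(1.0000+0.6570)
  = 0.0058 + 0.0326 + 0.0960 + 0.2006 + 0.3314 = 0.6664
G = 1 − 0.6664 = 0.3336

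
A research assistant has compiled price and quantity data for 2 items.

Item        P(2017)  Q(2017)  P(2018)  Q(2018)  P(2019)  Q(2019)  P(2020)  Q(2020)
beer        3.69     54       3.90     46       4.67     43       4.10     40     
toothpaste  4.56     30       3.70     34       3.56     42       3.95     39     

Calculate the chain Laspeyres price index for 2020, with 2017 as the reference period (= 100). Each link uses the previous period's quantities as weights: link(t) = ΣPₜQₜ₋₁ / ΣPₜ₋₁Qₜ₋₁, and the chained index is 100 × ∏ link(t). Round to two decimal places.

102.87

Link 2017→2018:
ΣP(2018)Q(2017) = 3.90×54 + 3.70×30 = 210.6 + 111 = 321.6
ΣP(2017)Q(2017) = 3.69×54 + 4.56×30 = 199.26 + 136.8 = 336.06
link = 321.6/336.06 = 0.956972
Link 2018→2019:
ΣP(2019)Q(2018) = 4.67×46 + 3.56×34 = 214.82 + 121.04 = 335.86
ΣP(2018)Q(2018) = 3.90×46 + 3.70×34 = 179.4 + 125.8 = 305.2
link = 335.86/305.2 = 1.100459
Link 2019→2020:
ΣP(2020)Q(2019) = 4.10×43 + 3.95×42 = 176.3 + 165.9 = 342.2
ΣP(2019)Q(2019) = 4.67×43 + 3.56×42 = 200.81 + 149.52 = 350.33
link = 342.2/350.33 = 0.976793
Chained index = 100 × 0.956972 × 1.100459 × 0.976793 = 102.8669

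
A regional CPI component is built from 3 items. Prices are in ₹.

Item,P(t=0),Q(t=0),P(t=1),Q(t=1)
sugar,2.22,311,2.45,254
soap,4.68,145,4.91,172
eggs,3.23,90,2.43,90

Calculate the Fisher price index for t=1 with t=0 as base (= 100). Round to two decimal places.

Laspeyres component (base-period weights):
ΣP(t=1)Q(t=0) = 2.45×311 + 4.91×145 + 2.43×90 = 761.95 + 711.95 + 218.7 = 1692.6
ΣP(t=0)Q(t=0) = 2.22×311 + 4.68×145 + 3.23×90 = 690.42 + 678.6 + 290.7 = 1659.72
L = 1692.6 / 1659.72 × 100 = 101.9811
Paasche component (current-period weights):
ΣP(t=1)Q(t=1) = 2.45×254 + 4.91×172 + 2.43×90 = 622.3 + 844.52 + 218.7 = 1685.52
ΣP(t=0)Q(t=1) = 2.22×254 + 4.68×172 + 3.23×90 = 563.88 + 804.96 + 290.7 = 1659.54
P = 1685.52 / 1659.54 × 100 = 101.5655
Fisher = √(L × P) = √(101.9811 × 101.5655) = 101.7731

101.77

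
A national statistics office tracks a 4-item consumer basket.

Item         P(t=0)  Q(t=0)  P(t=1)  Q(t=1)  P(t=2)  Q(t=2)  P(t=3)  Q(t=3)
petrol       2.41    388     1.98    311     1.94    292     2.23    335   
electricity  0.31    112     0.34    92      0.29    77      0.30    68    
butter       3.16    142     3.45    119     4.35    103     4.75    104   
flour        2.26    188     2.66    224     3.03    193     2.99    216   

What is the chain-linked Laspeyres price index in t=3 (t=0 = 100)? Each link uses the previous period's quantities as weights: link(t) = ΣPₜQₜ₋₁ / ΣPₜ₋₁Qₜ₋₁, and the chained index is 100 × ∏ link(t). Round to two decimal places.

115.53

Link t=0→t=1:
ΣP(t=1)Q(t=0) = 1.98×388 + 0.34×112 + 3.45×142 + 2.66×188 = 768.24 + 38.08 + 489.9 + 500.08 = 1796.3
ΣP(t=0)Q(t=0) = 2.41×388 + 0.31×112 + 3.16×142 + 2.26×188 = 935.08 + 34.72 + 448.72 + 424.88 = 1843.4
link = 1796.3/1843.4 = 0.974449
Link t=1→t=2:
ΣP(t=2)Q(t=1) = 1.94×311 + 0.29×92 + 4.35×119 + 3.03×224 = 603.34 + 26.68 + 517.65 + 678.72 = 1826.39
ΣP(t=1)Q(t=1) = 1.98×311 + 0.34×92 + 3.45×119 + 2.66×224 = 615.78 + 31.28 + 410.55 + 595.84 = 1653.45
link = 1826.39/1653.45 = 1.104593
Link t=2→t=3:
ΣP(t=3)Q(t=2) = 2.23×292 + 0.30×77 + 4.75×103 + 2.99×193 = 651.16 + 23.1 + 489.25 + 577.07 = 1740.58
ΣP(t=2)Q(t=2) = 1.94×292 + 0.29×77 + 4.35×103 + 3.03×193 = 566.48 + 22.33 + 448.05 + 584.79 = 1621.65
link = 1740.58/1621.65 = 1.073339
Chained index = 100 × 0.974449 × 1.104593 × 1.073339 = 115.5310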